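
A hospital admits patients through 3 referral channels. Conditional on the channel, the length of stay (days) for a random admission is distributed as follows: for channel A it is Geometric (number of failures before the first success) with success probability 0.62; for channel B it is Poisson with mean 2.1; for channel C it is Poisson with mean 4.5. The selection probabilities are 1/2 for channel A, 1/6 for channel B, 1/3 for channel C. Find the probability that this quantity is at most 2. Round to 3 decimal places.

Conditional on each channel, P(X ≤ 2): A: 0.945128; B: 0.649631; C: 0.173578.
By total probability, P(X ≤ 2) = 0.5·0.945128 + 0.166667·0.649631 + 0.333333·0.173578 = 0.638695.

0.639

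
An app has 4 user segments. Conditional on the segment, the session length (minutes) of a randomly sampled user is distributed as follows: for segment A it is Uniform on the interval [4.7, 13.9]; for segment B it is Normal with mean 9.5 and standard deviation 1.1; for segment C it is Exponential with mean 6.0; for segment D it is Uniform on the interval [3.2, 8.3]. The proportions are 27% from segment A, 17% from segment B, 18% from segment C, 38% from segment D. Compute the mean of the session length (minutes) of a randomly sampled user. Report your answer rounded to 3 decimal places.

7.391

Component means — A: 9.3; B: 9.5; C: 6; D: 5.75.
E[X] = 0.27·9.3 + 0.17·9.5 + 0.18·6 + 0.38·5.75 = 7.391.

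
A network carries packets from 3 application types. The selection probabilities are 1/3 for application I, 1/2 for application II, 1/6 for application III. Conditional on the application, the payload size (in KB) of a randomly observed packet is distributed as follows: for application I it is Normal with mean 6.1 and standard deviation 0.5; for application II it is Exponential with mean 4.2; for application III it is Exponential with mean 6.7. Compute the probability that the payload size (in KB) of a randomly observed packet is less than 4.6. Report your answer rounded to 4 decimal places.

0.4160

Conditional on each application, P(X < 4.6): I: 0.0013499; II: 0.66554; III: 0.496699.
By total probability, P(X < 4.6) = 0.333333·0.0013499 + 0.5·0.66554 + 0.166667·0.496699 = 0.416003.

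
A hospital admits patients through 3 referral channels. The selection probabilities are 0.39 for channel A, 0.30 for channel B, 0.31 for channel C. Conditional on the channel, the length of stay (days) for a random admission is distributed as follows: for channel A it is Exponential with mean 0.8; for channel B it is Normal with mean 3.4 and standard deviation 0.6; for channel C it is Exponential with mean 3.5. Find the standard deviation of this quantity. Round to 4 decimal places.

2.4142

Per component, A: μ=0.8, E[X²]=1.28; B: μ=3.4, E[X²]=11.92; C: μ=3.5, E[X²]=24.5.
E[X] = 0.39·0.8 + 0.3·3.4 + 0.31·3.5 = 2.417.
E[X²] = 0.39·1.28 + 0.3·11.92 + 0.31·24.5 = 11.6702.
Var(X) = E[X²] − (E[X])² = 11.6702 − 5.84189 = 5.82831.
SD(X) = √5.82831 = 2.41419.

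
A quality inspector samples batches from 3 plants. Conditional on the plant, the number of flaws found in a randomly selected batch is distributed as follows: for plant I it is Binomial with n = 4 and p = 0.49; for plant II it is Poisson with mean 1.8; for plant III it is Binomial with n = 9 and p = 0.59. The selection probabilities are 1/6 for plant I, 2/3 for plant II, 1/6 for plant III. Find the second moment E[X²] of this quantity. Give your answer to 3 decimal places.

9.229

For each component E[X²] = Var + (mean)², giving I: 4.8412; II: 5.04; III: 30.3732.
Overall E[X²] = 0.166667·4.8412 + 0.666667·5.04 + 0.166667·30.3732 = 9.22907.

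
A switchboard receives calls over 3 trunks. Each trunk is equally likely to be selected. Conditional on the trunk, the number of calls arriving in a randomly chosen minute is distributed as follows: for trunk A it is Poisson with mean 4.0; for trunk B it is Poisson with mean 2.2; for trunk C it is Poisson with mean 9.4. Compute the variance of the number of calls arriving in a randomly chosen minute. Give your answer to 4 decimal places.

14.5600

Per component, A: μ=4, E[X²]=20; B: μ=2.2, E[X²]=7.04; C: μ=9.4, E[X²]=97.76.
E[X] = 0.333333·4 + 0.333333·2.2 + 0.333333·9.4 = 5.2.
E[X²] = 0.333333·20 + 0.333333·7.04 + 0.333333·97.76 = 41.6.
Var(X) = E[X²] − (E[X])² = 41.6 − 27.04 = 14.56.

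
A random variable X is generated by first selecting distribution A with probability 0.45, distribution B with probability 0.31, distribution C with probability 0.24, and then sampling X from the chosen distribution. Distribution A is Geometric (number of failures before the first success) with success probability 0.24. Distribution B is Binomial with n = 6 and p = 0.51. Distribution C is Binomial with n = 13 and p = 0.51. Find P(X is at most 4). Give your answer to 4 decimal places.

Conditional on each component, P(X ≤ 4): A: 0.746447; B: 0.880966; C: 0.118336.
By total probability, P(X ≤ 4) = 0.45·0.746447 + 0.31·0.880966 + 0.24·0.118336 = 0.637402.

0.6374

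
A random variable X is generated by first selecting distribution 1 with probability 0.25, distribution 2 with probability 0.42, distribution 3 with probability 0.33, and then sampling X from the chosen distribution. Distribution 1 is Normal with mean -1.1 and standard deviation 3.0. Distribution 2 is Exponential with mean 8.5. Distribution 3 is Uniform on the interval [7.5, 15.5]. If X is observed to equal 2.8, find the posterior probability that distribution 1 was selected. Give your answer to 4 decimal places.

Likelihoods f(2.8 | ·): 1: 0.0571229; 2: 0.084629; 3: 0.
Posterior ∝ prior × likelihood. Numerator for 1: 0.25·0.0571229 = 0.0142807.
Normalizing constant: 0.25·0.0571229 + 0.42·0.084629 + 0.33·0 = 0.0498249.
P(1 | observation) = 0.0142807 / 0.0498249 = 0.286618.

0.2866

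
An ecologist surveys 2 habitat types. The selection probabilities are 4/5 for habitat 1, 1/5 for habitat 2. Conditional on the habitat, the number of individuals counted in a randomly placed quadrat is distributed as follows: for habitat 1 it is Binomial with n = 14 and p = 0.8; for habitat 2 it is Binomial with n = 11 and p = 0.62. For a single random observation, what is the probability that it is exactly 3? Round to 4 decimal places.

0.0034

Conditional on each habitat, P(X = 3): 1: 3.81682e-06; 2: 0.0170973.
By total probability, P(X = 3) = 0.8·3.81682e-06 + 0.2·0.0170973 = 0.00342252.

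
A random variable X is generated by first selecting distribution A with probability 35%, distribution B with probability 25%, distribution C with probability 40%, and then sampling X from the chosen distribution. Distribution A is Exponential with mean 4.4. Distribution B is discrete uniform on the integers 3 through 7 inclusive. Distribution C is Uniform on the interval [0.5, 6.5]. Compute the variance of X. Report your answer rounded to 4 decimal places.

Per component, A: μ=4.4, E[X²]=38.72; B: μ=5, E[X²]=27; C: μ=3.5, E[X²]=15.25.
E[X] = 0.35·4.4 + 0.25·5 + 0.4·3.5 = 4.19.
E[X²] = 0.35·38.72 + 0.25·27 + 0.4·15.25 = 26.402.
Var(X) = E[X²] − (E[X])² = 26.402 − 17.5561 = 8.8459.

8.8459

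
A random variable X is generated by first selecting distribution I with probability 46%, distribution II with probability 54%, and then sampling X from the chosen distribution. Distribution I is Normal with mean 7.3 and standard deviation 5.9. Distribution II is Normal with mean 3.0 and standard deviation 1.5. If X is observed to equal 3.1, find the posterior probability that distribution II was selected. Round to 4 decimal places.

Likelihoods f(3.1 | ·): I: 0.052483; II: 0.265371.
Posterior ∝ prior × likelihood. Numerator for II: 0.54·0.265371 = 0.1433.
Normalizing constant: 0.46·0.052483 + 0.54·0.265371 = 0.167443.
P(II | observation) = 0.1433 / 0.167443 = 0.855818.

0.8558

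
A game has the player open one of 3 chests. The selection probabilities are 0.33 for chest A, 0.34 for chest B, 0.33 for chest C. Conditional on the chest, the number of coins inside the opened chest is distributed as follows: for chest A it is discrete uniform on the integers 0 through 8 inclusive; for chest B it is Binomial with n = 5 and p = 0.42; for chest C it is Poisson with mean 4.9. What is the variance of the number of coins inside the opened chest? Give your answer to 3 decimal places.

5.604

Per component, A: μ=4, E[X²]=22.6667; B: μ=2.1, E[X²]=5.628; C: μ=4.9, E[X²]=28.91.
E[X] = 0.33·4 + 0.34·2.1 + 0.33·4.9 = 3.651.
E[X²] = 0.33·22.6667 + 0.34·5.628 + 0.33·28.91 = 18.9338.
Var(X) = E[X²] − (E[X])² = 18.9338 − 13.3298 = 5.60402.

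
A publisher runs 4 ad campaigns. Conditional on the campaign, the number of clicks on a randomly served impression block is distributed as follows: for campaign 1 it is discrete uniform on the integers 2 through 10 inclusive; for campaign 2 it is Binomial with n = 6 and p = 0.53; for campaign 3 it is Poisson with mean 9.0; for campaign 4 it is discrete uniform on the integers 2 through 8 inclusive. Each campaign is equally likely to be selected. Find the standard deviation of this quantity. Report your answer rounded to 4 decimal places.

3.1203

Per component, 1: μ=6, E[X²]=42.6667; 2: μ=3.18, E[X²]=11.607; 3: μ=9, E[X²]=90; 4: μ=5, E[X²]=29.
E[X] = 0.25·6 + 0.25·3.18 + 0.25·9 + 0.25·5 = 5.795.
E[X²] = 0.25·42.6667 + 0.25·11.607 + 0.25·90 + 0.25·29 = 43.3184.
Var(X) = E[X²] − (E[X])² = 43.3184 − 33.582 = 9.73639.
SD(X) = √9.73639 = 3.12032.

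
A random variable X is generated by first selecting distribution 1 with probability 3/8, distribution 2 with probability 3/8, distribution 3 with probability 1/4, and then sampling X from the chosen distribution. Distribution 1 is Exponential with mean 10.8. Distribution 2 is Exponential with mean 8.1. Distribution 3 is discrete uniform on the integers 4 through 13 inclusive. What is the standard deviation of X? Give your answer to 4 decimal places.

8.4819

Per component, 1: μ=10.8, E[X²]=233.28; 2: μ=8.1, E[X²]=131.22; 3: μ=8.5, E[X²]=80.5.
E[X] = 0.375·10.8 + 0.375·8.1 + 0.25·8.5 = 9.2125.
E[X²] = 0.375·233.28 + 0.375·131.22 + 0.25·80.5 = 156.812.
Var(X) = E[X²] − (E[X])² = 156.812 − 84.8702 = 71.9423.
SD(X) = √71.9423 = 8.48188.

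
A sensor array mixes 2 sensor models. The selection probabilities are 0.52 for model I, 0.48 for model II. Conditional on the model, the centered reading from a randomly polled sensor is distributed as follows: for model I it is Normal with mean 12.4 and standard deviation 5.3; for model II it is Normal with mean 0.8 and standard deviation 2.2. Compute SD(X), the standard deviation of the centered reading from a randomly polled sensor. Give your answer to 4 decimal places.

7.1075

Per component, I: μ=12.4, E[X²]=181.85; II: μ=0.8, E[X²]=5.48.
E[X] = 0.52·12.4 + 0.48·0.8 = 6.832.
E[X²] = 0.52·181.85 + 0.48·5.48 = 97.1924.
Var(X) = E[X²] − (E[X])² = 97.1924 − 46.6762 = 50.5162.
SD(X) = √50.5162 = 7.10747.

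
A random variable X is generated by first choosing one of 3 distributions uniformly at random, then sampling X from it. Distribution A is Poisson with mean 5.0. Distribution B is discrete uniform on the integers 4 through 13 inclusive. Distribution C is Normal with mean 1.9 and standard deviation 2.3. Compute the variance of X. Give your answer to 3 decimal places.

13.449

Per component, A: μ=5, E[X²]=30; B: μ=8.5, E[X²]=80.5; C: μ=1.9, E[X²]=8.9.
E[X] = 0.333333·5 + 0.333333·8.5 + 0.333333·1.9 = 5.13333.
E[X²] = 0.333333·30 + 0.333333·80.5 + 0.333333·8.9 = 39.8.
Var(X) = E[X²] − (E[X])² = 39.8 − 26.3511 = 13.4489.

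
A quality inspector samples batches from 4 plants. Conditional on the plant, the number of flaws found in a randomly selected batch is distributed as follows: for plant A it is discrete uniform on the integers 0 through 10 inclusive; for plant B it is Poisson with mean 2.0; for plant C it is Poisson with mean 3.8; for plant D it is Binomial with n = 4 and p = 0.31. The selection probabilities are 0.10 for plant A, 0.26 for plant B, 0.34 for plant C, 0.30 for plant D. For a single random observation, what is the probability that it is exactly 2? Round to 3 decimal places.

0.217

Conditional on each plant, P(X = 2): A: 0.0909091; B: 0.270671; C: 0.161517; D: 0.274519.
By total probability, P(X = 2) = 0.1·0.0909091 + 0.26·0.270671 + 0.34·0.161517 + 0.3·0.274519 = 0.216737.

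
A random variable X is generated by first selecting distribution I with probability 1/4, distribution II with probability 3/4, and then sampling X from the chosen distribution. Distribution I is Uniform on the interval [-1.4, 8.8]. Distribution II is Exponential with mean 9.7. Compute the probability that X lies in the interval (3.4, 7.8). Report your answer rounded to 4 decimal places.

Conditional on each component, P(3.4 < X < 7.8): I: 0.431373; II: 0.256845.
By total probability, P(3.4 < X < 7.8) = 0.25·0.431373 + 0.75·0.256845 = 0.300477.

0.3005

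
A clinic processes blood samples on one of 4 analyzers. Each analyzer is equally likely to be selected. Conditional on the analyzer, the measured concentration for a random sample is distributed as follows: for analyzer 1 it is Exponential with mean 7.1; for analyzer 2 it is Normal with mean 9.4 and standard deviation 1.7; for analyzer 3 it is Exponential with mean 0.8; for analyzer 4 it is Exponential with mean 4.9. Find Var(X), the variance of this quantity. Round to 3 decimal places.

29.540

Per component, 1: μ=7.1, E[X²]=100.82; 2: μ=9.4, E[X²]=91.25; 3: μ=0.8, E[X²]=1.28; 4: μ=4.9, E[X²]=48.02.
E[X] = 0.25·7.1 + 0.25·9.4 + 0.25·0.8 + 0.25·4.9 = 5.55.
E[X²] = 0.25·100.82 + 0.25·91.25 + 0.25·1.28 + 0.25·48.02 = 60.3425.
Var(X) = E[X²] − (E[X])² = 60.3425 − 30.8025 = 29.54.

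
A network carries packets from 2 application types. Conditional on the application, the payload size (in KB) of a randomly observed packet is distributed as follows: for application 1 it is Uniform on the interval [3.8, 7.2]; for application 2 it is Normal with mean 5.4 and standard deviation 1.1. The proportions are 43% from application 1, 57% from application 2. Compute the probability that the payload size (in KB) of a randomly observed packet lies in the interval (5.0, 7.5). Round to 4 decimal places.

Conditional on each application, P(5.0 < X < 7.5): 1: 0.647059; 2: 0.61381.
By total probability, P(5.0 < X < 7.5) = 0.43·0.647059 + 0.57·0.61381 = 0.628107.

0.6281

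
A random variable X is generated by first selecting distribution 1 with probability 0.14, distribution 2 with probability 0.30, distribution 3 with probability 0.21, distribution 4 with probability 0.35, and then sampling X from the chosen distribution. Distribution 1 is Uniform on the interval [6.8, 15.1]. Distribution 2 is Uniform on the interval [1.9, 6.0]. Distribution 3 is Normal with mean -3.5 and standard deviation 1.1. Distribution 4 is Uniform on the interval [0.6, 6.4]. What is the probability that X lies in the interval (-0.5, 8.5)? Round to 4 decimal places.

Conditional on each component, P(-0.5 < X < 8.5): 1: 0.204819; 2: 1; 3: 0.00319301; 4: 1.
By total probability, P(-0.5 < X < 8.5) = 0.14·0.204819 + 0.3·1 + 0.21·0.00319301 + 0.35·1 = 0.679345.

0.6793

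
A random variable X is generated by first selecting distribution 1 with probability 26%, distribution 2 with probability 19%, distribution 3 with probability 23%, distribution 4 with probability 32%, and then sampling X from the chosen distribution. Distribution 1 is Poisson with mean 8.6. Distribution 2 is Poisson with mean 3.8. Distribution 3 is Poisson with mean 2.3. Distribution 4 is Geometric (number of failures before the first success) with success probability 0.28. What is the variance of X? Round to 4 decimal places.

13.1567

Per component, 1: μ=8.6, E[X²]=82.56; 2: μ=3.8, E[X²]=18.24; 3: μ=2.3, E[X²]=7.59; 4: μ=2.57143, E[X²]=15.7959.
E[X] = 0.26·8.6 + 0.19·3.8 + 0.23·2.3 + 0.32·2.57143 = 4.30986.
E[X²] = 0.26·82.56 + 0.19·18.24 + 0.23·7.59 + 0.32·15.7959 = 31.7316.
Var(X) = E[X²] − (E[X])² = 31.7316 − 18.5749 = 13.1567.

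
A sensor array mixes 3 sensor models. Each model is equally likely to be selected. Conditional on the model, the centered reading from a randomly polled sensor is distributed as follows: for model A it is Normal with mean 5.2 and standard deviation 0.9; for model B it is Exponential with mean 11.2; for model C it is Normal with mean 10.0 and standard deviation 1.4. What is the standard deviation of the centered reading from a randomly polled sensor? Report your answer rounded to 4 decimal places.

Per component, A: μ=5.2, E[X²]=27.85; B: μ=11.2, E[X²]=250.88; C: μ=10, E[X²]=101.96.
E[X] = 0.333333·5.2 + 0.333333·11.2 + 0.333333·10 = 8.8.
E[X²] = 0.333333·27.85 + 0.333333·250.88 + 0.333333·101.96 = 126.897.
Var(X) = E[X²] − (E[X])² = 126.897 − 77.44 = 49.4567.
SD(X) = √49.4567 = 7.03254.

7.0325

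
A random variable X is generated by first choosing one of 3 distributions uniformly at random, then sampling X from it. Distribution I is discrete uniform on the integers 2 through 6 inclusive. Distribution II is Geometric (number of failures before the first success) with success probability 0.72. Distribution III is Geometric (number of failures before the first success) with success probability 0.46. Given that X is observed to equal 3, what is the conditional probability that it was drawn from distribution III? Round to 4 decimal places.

Likelihoods P(X=3 | ·): I: 0.2; II: 0.0158054; III: 0.0724334.
Posterior ∝ prior × likelihood. Numerator for III: 0.333333·0.0724334 = 0.0241445.
Normalizing constant: 0.333333·0.2 + 0.333333·0.0158054 + 0.333333·0.0724334 = 0.0960796.
P(III | observation) = 0.0241445 / 0.0960796 = 0.251297.

0.2513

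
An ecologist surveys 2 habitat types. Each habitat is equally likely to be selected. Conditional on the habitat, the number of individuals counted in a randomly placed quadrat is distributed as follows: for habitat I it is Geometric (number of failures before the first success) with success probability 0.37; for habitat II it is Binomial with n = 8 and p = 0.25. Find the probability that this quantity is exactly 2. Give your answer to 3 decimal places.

Conditional on each habitat, P(X = 2): I: 0.146853; II: 0.311462.
By total probability, P(X = 2) = 0.5·0.146853 + 0.5·0.311462 = 0.229158.

0.229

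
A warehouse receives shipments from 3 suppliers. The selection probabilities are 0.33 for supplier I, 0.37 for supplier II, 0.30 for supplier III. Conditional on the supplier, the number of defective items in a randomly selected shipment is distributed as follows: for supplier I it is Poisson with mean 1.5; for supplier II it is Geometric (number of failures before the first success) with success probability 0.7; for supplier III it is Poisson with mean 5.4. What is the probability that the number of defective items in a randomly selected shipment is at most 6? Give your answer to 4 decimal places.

Conditional on each supplier, P(X ≤ 6): I: 0.999074; II: 0.999781; III: 0.701671.
By total probability, P(X ≤ 6) = 0.33·0.999074 + 0.37·0.999781 + 0.3·0.701671 = 0.910115.

0.9101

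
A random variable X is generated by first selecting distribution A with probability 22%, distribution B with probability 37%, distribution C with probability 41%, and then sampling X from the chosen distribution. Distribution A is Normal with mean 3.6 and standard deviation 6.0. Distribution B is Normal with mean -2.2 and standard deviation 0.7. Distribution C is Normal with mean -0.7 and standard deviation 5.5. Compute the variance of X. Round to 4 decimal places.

25.2512

Per component, A: μ=3.6, E[X²]=48.96; B: μ=-2.2, E[X²]=5.33; C: μ=-0.7, E[X²]=30.74.
E[X] = 0.22·3.6 + 0.37·-2.2 + 0.41·-0.7 = -0.309.
E[X²] = 0.22·48.96 + 0.37·5.33 + 0.41·30.74 = 25.3467.
Var(X) = E[X²] − (E[X])² = 25.3467 − 0.095481 = 25.2512.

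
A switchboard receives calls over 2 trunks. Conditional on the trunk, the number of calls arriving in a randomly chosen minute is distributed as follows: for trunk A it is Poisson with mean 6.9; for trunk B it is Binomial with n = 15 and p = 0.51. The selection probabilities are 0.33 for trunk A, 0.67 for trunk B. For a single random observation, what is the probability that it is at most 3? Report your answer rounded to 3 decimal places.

Conditional on each trunk, P(X ≤ 3): A: 0.0871296; B: 0.0145013.
By total probability, P(X ≤ 3) = 0.33·0.0871296 + 0.67·0.0145013 = 0.0384686.

0.038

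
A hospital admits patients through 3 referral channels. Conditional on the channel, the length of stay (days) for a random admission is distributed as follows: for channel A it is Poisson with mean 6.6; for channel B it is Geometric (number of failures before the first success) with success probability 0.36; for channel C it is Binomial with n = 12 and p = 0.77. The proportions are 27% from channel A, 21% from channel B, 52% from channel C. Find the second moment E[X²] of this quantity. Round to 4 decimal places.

60.7454

For each component E[X²] = Var + (mean)², giving A: 50.16; B: 8.09877; C: 87.5028.
Overall E[X²] = 0.27·50.16 + 0.21·8.09877 + 0.52·87.5028 = 60.7454.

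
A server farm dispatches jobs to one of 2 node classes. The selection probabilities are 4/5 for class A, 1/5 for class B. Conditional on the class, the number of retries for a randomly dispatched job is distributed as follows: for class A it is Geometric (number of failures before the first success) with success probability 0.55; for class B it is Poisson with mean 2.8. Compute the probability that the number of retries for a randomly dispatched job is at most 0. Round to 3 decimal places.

Conditional on each class, P(X ≤ 0): A: 0.55; B: 0.0608101.
By total probability, P(X ≤ 0) = 0.8·0.55 + 0.2·0.0608101 = 0.452162.

0.452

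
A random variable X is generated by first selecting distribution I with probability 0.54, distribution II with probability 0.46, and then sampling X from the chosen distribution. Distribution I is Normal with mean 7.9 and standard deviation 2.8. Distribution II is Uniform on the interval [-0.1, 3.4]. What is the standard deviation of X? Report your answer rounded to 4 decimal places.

Per component, I: μ=7.9, E[X²]=70.25; II: μ=1.65, E[X²]=3.74333.
E[X] = 0.54·7.9 + 0.46·1.65 = 5.025.
E[X²] = 0.54·70.25 + 0.46·3.74333 = 39.6569.
Var(X) = E[X²] − (E[X])² = 39.6569 − 25.2506 = 14.4063.
SD(X) = √14.4063 = 3.79556.

3.7956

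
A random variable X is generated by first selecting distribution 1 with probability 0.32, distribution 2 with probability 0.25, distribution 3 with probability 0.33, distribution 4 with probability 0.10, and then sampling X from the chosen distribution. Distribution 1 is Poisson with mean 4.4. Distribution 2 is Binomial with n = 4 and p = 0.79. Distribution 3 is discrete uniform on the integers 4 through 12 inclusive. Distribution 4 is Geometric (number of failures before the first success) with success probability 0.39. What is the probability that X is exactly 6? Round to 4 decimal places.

0.0783

Conditional on each component, P(X = 6): 1: 0.123734; 2: 0; 3: 0.111111; 4: 0.0200929.
By total probability, P(X = 6) = 0.32·0.123734 + 0.25·0 + 0.33·0.111111 + 0.1·0.0200929 = 0.0782707.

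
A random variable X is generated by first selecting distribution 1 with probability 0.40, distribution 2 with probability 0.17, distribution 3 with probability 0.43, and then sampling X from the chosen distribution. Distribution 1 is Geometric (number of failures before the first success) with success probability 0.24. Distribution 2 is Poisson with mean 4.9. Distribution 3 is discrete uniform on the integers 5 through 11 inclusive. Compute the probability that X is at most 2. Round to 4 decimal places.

0.2471

Conditional on each component, P(X ≤ 2): 1: 0.561024; 2: 0.133331; 3: 0.
By total probability, P(X ≤ 2) = 0.4·0.561024 + 0.17·0.133331 + 0.43·0 = 0.247076.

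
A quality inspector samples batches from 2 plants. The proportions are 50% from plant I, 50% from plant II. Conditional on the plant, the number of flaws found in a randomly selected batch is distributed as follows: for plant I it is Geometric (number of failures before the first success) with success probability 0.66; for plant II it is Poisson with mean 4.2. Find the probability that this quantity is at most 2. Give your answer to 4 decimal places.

Conditional on each plant, P(X ≤ 2): I: 0.960696; II: 0.210238.
By total probability, P(X ≤ 2) = 0.5·0.960696 + 0.5·0.210238 = 0.585467.

0.5855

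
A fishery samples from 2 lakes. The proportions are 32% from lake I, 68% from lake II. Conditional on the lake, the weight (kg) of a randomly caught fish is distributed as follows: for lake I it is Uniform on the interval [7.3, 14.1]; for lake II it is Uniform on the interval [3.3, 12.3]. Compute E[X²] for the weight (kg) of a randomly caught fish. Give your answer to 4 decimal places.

For each component E[X²] = Var + (mean)², giving I: 118.343; II: 67.59.
Overall E[X²] = 0.32·118.343 + 0.68·67.59 = 83.8311.

83.8311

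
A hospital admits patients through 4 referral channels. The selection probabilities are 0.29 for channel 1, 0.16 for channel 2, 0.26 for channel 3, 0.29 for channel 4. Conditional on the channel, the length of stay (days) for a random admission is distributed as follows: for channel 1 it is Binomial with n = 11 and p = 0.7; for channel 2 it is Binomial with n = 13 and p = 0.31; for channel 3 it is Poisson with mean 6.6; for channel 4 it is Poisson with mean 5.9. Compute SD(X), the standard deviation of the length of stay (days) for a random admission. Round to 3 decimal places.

2.450

Per component, 1: μ=7.7, E[X²]=61.6; 2: μ=4.03, E[X²]=19.0216; 3: μ=6.6, E[X²]=50.16; 4: μ=5.9, E[X²]=40.71.
E[X] = 0.29·7.7 + 0.16·4.03 + 0.26·6.6 + 0.29·5.9 = 6.3048.
E[X²] = 0.29·61.6 + 0.16·19.0216 + 0.26·50.16 + 0.29·40.71 = 45.755.
Var(X) = E[X²] − (E[X])² = 45.755 − 39.7505 = 6.00445.
SD(X) = √6.00445 = 2.4504.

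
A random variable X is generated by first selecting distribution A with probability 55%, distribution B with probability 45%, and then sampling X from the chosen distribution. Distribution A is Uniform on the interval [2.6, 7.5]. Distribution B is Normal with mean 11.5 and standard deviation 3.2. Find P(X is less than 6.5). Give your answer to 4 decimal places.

0.4643

Conditional on each component, P(X < 6.5): A: 0.795918; B: 0.0590851.
By total probability, P(X < 6.5) = 0.55·0.795918 + 0.45·0.0590851 = 0.464343.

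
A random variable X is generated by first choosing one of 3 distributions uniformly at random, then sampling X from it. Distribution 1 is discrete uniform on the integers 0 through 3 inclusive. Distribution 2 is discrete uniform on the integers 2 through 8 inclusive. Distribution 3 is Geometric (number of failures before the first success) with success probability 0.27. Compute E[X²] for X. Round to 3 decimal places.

For each component E[X²] = Var + (mean)², giving 1: 3.5; 2: 29; 3: 17.3237.
Overall E[X²] = 0.333333·3.5 + 0.333333·29 + 0.333333·17.3237 = 16.6079.

16.608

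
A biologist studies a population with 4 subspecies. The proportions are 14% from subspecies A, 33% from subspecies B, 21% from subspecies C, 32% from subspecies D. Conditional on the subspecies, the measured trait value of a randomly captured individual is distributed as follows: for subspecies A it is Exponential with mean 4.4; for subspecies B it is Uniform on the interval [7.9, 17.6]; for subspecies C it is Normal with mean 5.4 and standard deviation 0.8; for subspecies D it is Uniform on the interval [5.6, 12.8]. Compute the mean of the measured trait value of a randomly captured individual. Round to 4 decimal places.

8.9015

Component means — A: 4.4; B: 12.75; C: 5.4; D: 9.2.
E[X] = 0.14·4.4 + 0.33·12.75 + 0.21·5.4 + 0.32·9.2 = 8.9015.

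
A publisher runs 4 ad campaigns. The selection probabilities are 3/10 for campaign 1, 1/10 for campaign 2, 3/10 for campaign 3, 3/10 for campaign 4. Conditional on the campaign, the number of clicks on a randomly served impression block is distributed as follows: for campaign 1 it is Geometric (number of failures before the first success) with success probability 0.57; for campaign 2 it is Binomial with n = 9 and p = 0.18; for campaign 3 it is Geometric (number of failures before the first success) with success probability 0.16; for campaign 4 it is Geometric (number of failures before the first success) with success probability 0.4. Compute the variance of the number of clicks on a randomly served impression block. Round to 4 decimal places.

15.0515

Per component, 1: μ=0.754386, E[X²]=1.89258; 2: μ=1.62, E[X²]=3.9528; 3: μ=5.25, E[X²]=60.375; 4: μ=1.5, E[X²]=6.
E[X] = 0.3·0.754386 + 0.1·1.62 + 0.3·5.25 + 0.3·1.5 = 2.41332.
E[X²] = 0.3·1.89258 + 0.1·3.9528 + 0.3·60.375 + 0.3·6 = 20.8756.
Var(X) = E[X²] − (E[X])² = 20.8756 − 5.82409 = 15.0515.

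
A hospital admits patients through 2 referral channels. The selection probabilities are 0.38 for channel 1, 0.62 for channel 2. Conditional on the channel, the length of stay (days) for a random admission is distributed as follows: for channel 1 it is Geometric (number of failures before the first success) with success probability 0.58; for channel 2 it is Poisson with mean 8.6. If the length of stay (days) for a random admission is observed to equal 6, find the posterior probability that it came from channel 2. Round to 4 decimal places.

Likelihoods P(X=6 | ·): 1: 0.00318364; 2: 0.103449.
Posterior ∝ prior × likelihood. Numerator for 2: 0.62·0.103449 = 0.0641383.
Normalizing constant: 0.38·0.00318364 + 0.62·0.103449 = 0.0653481.
P(2 | observation) = 0.0641383 / 0.0653481 = 0.981487.

0.9815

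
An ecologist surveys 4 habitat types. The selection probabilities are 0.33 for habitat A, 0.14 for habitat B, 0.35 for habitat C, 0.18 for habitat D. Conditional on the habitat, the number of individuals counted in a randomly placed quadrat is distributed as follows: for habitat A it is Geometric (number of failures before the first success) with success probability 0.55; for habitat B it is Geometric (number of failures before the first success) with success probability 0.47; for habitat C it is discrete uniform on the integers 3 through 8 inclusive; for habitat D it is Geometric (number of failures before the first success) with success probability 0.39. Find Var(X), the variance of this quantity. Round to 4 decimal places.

7.0562

Per component, A: μ=0.818182, E[X²]=2.15702; B: μ=1.12766, E[X²]=3.67089; C: μ=5.5, E[X²]=33.1667; D: μ=1.5641, E[X²]=6.45694.
E[X] = 0.33·0.818182 + 0.14·1.12766 + 0.35·5.5 + 0.18·1.5641 = 2.63441.
E[X²] = 0.33·2.15702 + 0.14·3.67089 + 0.35·33.1667 + 0.18·6.45694 = 13.9963.
Var(X) = E[X²] − (E[X])² = 13.9963 − 6.94012 = 7.0562.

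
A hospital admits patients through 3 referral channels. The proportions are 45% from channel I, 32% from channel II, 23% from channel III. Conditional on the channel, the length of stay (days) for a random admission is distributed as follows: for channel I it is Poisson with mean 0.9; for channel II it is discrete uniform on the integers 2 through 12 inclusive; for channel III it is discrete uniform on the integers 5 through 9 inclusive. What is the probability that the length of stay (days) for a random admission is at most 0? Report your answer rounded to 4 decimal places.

Conditional on each channel, P(X ≤ 0): I: 0.40657; II: 0; III: 0.
By total probability, P(X ≤ 0) = 0.45·0.40657 + 0.32·0 + 0.23·0 = 0.182956.

0.1830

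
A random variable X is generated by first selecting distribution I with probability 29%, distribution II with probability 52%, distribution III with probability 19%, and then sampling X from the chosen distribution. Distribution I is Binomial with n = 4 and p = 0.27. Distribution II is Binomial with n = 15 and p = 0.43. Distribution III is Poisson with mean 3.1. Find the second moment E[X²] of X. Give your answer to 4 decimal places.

For each component E[X²] = Var + (mean)², giving I: 1.9548; II: 45.279; III: 12.71.
Overall E[X²] = 0.29·1.9548 + 0.52·45.279 + 0.19·12.71 = 26.5269.

26.5269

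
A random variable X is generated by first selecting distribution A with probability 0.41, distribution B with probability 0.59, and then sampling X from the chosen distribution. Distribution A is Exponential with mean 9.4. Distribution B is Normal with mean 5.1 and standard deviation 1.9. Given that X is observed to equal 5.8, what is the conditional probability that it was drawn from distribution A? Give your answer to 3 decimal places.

0.169

Likelihoods f(5.8 | ·): A: 0.0573989; B: 0.196192.
Posterior ∝ prior × likelihood. Numerator for A: 0.41·0.0573989 = 0.0235335.
Normalizing constant: 0.41·0.0573989 + 0.59·0.196192 = 0.139287.
P(A | observation) = 0.0235335 / 0.139287 = 0.168957.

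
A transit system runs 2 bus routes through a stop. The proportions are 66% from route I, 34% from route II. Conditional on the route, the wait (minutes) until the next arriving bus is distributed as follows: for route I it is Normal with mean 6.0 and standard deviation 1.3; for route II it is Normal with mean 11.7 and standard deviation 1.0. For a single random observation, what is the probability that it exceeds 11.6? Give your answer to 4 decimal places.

0.1835

Conditional on each route, P(X > 11.6): I: 8.24833e-06; II: 0.539828.
By total probability, P(X > 11.6) = 0.66·8.24833e-06 + 0.34·0.539828 = 0.183547.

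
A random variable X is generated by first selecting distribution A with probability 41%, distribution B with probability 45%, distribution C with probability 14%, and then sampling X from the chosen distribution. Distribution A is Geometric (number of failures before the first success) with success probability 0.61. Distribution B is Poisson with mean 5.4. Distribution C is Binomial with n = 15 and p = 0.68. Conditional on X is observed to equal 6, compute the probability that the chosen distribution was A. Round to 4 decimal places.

Likelihoods P(X=6 | ·): A: 0.00214643; B: 0.155539; C: 0.0174103.
Posterior ∝ prior × likelihood. Numerator for A: 0.41·0.00214643 = 0.000880038.
Normalizing constant: 0.41·0.00214643 + 0.45·0.155539 + 0.14·0.0174103 = 0.0733101.
P(A | observation) = 0.000880038 / 0.0733101 = 0.0120043.

0.0120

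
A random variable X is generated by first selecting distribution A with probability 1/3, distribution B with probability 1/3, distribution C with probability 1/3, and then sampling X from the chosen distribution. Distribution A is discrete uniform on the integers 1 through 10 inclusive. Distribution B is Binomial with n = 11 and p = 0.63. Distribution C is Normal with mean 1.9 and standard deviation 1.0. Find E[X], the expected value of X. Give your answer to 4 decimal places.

4.7767

Component means — A: 5.5; B: 6.93; C: 1.9.
E[X] = 0.333333·5.5 + 0.333333·6.93 + 0.333333·1.9 = 4.77667.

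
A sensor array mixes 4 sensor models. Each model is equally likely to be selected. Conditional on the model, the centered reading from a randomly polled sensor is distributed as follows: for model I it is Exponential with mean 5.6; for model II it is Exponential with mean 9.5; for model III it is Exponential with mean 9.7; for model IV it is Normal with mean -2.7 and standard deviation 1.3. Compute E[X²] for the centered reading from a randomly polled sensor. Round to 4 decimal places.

110.0950

For each component E[X²] = Var + (mean)², giving I: 62.72; II: 180.5; III: 188.18; IV: 8.98.
Overall E[X²] = 0.25·62.72 + 0.25·180.5 + 0.25·188.18 + 0.25·8.98 = 110.095.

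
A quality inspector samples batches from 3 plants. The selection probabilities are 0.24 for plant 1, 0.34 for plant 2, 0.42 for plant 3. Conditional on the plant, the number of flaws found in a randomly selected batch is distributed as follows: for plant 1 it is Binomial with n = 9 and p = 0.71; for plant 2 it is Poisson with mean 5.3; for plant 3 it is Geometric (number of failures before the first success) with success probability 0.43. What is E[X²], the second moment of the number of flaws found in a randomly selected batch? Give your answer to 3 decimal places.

For each component E[X²] = Var + (mean)², giving 1: 42.6852; 2: 33.39; 3: 4.83991.
Overall E[X²] = 0.24·42.6852 + 0.34·33.39 + 0.42·4.83991 = 23.6298.

23.630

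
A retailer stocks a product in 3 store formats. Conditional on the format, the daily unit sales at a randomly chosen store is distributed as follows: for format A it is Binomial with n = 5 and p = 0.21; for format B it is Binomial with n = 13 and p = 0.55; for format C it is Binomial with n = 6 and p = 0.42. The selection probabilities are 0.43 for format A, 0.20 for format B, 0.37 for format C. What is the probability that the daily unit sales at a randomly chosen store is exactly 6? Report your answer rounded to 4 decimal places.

0.0375

Conditional on each format, P(X = 6): A: 0; B: 0.177493; C: 0.00548903.
By total probability, P(X = 6) = 0.43·0 + 0.2·0.177493 + 0.37·0.00548903 = 0.0375295.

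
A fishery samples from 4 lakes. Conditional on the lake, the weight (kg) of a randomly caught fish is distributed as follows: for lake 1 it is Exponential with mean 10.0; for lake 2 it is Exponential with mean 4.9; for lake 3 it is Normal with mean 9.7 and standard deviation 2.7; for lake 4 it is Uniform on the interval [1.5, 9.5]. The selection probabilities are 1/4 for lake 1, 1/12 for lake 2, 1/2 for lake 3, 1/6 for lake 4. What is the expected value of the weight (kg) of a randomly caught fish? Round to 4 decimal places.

Component means — 1: 10; 2: 4.9; 3: 9.7; 4: 5.5.
E[X] = 0.25·10 + 0.0833333·4.9 + 0.5·9.7 + 0.166667·5.5 = 8.675.

8.6750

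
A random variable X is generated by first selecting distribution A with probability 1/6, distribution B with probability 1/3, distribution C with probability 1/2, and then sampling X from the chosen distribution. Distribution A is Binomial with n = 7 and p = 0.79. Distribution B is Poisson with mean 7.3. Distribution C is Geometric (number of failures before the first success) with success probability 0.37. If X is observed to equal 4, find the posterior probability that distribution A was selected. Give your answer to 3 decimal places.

0.274

Likelihoods P(X=4 | ·): A: 0.126251; B: 0.0799338; C: 0.058286.
Posterior ∝ prior × likelihood. Numerator for A: 0.166667·0.126251 = 0.0210418.
Normalizing constant: 0.166667·0.126251 + 0.333333·0.0799338 + 0.5·0.058286 = 0.0768294.
P(A | observation) = 0.0210418 / 0.0768294 = 0.273877.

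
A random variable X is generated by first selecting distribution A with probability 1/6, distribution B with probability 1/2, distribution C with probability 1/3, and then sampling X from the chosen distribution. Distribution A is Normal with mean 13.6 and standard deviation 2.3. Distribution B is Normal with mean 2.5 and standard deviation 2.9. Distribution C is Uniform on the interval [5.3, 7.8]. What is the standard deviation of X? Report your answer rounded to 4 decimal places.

Per component, A: μ=13.6, E[X²]=190.25; B: μ=2.5, E[X²]=14.66; C: μ=6.55, E[X²]=43.4233.
E[X] = 0.166667·13.6 + 0.5·2.5 + 0.333333·6.55 = 5.7.
E[X²] = 0.166667·190.25 + 0.5·14.66 + 0.333333·43.4233 = 53.5128.
Var(X) = E[X²] − (E[X])² = 53.5128 − 32.49 = 21.0228.
SD(X) = √21.0228 = 4.58506.

4.5851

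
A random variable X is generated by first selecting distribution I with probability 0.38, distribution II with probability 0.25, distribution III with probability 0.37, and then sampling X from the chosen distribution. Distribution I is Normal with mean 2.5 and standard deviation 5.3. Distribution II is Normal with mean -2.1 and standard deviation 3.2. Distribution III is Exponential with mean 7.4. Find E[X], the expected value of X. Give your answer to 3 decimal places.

3.163

Component means — I: 2.5; II: -2.1; III: 7.4.
E[X] = 0.38·2.5 + 0.25·-2.1 + 0.37·7.4 = 3.163.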